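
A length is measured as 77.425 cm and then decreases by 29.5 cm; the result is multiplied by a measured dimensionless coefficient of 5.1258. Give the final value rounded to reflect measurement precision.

77.425 cm − 29.5 cm = 47.925 cm; the difference is limited to 1 decimal place (3 s.f.).
Carrying full precision, 47.925 × 5.1258 = 245.653965 cm; 5.1258 has 5 s.f., so the result keeps min(3, 5) = 3 s.f.
Rounded to 3 significant figures: 246 cm.

246 cm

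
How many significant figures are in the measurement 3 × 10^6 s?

3 × 10^6: in scientific notation every digit of the coefficient is significant.

1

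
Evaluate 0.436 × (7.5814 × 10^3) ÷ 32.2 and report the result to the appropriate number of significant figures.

0.436 × (7.5814 × 10^3) ÷ 32.2 = 102.654981366…
Multiplication/division keeps the fewest significant figures: 0.436 → 3 s.f., 7.5814 × 10^3 → 5 s.f., 32.2 → 3 s.f.; limit is 3.
Rounded to 3 significant figures: 103.

103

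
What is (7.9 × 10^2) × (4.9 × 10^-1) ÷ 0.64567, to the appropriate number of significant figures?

(7.9 × 10^2) × (4.9 × 10^-1) ÷ 0.64567 = 599.532268806…
Multiplication/division keeps the fewest significant figures: 7.9 × 10^2 → 2 s.f., 4.9 × 10^-1 → 2 s.f., 0.64567 → 5 s.f.; limit is 2.
Rounded to 2 significant figures: 6.0 × 10^2.

6.0 × 10^2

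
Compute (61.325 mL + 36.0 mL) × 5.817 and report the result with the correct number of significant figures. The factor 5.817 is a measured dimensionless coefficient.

566 mL

61.325 mL + 36.0 mL = 97.325 mL; the sum is limited to 1 decimal place (3 s.f.).
Carrying full precision, 97.325 × 5.817 = 566.139525 mL; 5.817 has 4 s.f., so the result keeps min(3, 4) = 3 s.f.
Rounded to 3 significant figures: 566 mL.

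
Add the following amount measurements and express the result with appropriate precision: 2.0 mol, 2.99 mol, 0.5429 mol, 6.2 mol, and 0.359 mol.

2.0 mol + 2.99 mol + 0.5429 mol + 6.2 mol + 0.359 mol = 12.0919 mol.
Addition/subtraction keeps the fewest decimal places: 2.0 → 1 decimal place, 2.99 → 2 decimal places, 0.5429 → 4 decimal places, 6.2 → 1 decimal place, 0.359 → 3 decimal places; limit is 1.
Rounded to 1 decimal place: 12.1 mol.

12.1 mol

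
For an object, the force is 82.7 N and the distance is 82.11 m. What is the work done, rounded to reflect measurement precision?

6.79 × 10³ J

work done = 82.7 N × 82.11 m = 6790.497 J.
82.7 has 3 significant figures; 82.11 has 4.
Division/multiplication keeps the fewest: 3 significant figures.
Rounded: 6.79 × 10³ J.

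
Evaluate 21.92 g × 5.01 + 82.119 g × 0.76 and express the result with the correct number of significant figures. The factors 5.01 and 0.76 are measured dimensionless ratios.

172 g

21.92 × 5.01 = 109.8192 → 1.10 × 10^2 g (3 s.f., last digit at the 10^0 place).
82.119 × 0.76 = 62.41044 → 62 g (2 s.f., last digit at the 10^0 place).
Sum: 172.22964 g; keep the coarser place, 10^0.
Result: 172 g.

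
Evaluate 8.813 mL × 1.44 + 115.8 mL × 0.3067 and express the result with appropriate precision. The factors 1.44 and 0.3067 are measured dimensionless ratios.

8.813 × 1.44 = 12.69072 → 12.7 mL (3 s.f., last digit at the 10^-1 place).
115.8 × 0.3067 = 35.51586 → 35.52 mL (4 s.f., last digit at the 10^-2 place).
Sum: 48.20658 mL; keep the coarser place, 10^-1.
Result: 48.2 mL.

48.2 mL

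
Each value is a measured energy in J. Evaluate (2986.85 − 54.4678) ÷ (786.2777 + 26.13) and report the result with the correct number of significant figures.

2986.85 − 54.4678 = 2932.3822, limited to 2 d.p. → 6 s.f.; 786.2777 + 26.13 = 812.4077, limited to 2 d.p. → 5 s.f.
Carrying full precision, 2932.3822 ÷ 812.4077 = 3.60949582334…; keep min(6, 5) = 5 s.f.
Rounded to 5 significant figures: 3.6095.

3.6095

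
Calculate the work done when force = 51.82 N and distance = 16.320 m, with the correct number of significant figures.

work done = 51.82 N × 16.320 m = 845.7024 J.
51.82 has 4 significant figures; 16.320 has 5.
Division/multiplication keeps the fewest: 4 significant figures.
Rounded: 8.457 × 10² J.

8.457 × 10² J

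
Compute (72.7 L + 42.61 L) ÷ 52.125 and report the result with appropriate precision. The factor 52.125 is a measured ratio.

2.212 L

72.7 L + 42.61 L = 115.31 L; the sum is limited to 1 decimal place (4 s.f.).
Carrying full precision, 115.31 ÷ 52.125 = 2.2121822542… L; 52.125 has 5 s.f., so the result keeps min(4, 5) = 4 s.f.
Rounded to 4 significant figures: 2.212 L.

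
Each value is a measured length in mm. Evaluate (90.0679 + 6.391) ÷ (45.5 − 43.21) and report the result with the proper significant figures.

42

90.0679 + 6.391 = 96.4589, limited to 3 d.p. → 5 s.f.; 45.5 − 43.21 = 2.29, limited to 1 d.p. → 2 s.f.
Carrying full precision, 96.4589 ÷ 2.29 = 42.121790393…; keep min(5, 2) = 2 s.f.
Rounded to 2 significant figures: 42.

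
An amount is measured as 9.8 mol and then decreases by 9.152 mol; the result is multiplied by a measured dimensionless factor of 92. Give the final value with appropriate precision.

9.8 mol − 9.152 mol = 0.648 mol; the difference is limited to 1 decimal place (1 s.f.).
Carrying full precision, 0.648 × 92 = 59.616 mol; 92 has 2 s.f., so the result keeps min(1, 2) = 1 s.f.
Rounded to 1 significant figure: 6 × 10^1 mol.

6 × 10^1 mol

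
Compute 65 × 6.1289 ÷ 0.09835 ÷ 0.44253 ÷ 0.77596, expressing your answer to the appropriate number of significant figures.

65 × 6.1289 ÷ 0.09835 ÷ 0.44253 ÷ 0.77596 = 11796.1279796…
Multiplication/division keeps the fewest significant figures: 65 → 2 s.f., 6.1289 → 5 s.f., 0.09835 → 4 s.f., 0.44253 → 5 s.f., 0.77596 → 5 s.f.; limit is 2.
Rounded to 2 significant figures: 1.2 × 10^4.

1.2 × 10^4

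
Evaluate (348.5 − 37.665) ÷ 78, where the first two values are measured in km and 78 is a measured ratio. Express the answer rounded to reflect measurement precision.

348.5 km − 37.665 km = 310.835 km; the difference is limited to 1 decimal place (4 s.f.).
Carrying full precision, 310.835 ÷ 78 = 3.98506410256… km; 78 has 2 s.f., so the result keeps min(4, 2) = 2 s.f.
Rounded to 2 significant figures: 4.0 km.

4.0 km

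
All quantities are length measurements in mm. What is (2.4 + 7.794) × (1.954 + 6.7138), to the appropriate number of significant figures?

88.4 mm²

2.4 + 7.794 = 10.194, limited to 1 d.p. → 3 s.f.; 1.954 + 6.7138 = 8.6678, limited to 3 d.p. → 4 s.f.
Carrying full precision, 10.194 × 8.6678 = 88.3595532; keep min(3, 4) = 3 s.f.
Rounded to 3 significant figures: 88.4 mm².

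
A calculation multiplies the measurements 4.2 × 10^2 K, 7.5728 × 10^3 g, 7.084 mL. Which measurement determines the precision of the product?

4.2 × 10^2 K

4.2 × 10^2 K → 2 s.f.; 7.5728 × 10^3 g → 5 s.f.; 7.084 mL → 4 s.f.
The fewest is 2 significant figures, from 4.2 × 10^2 K.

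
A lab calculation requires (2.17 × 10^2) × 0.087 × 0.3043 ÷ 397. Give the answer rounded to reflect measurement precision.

(2.17 × 10^2) × 0.087 × 0.3043 ÷ 397 = 0.0144707297229…
Multiplication/division keeps the fewest significant figures: 2.17 × 10^2 → 3 s.f., 0.087 → 2 s.f., 0.3043 → 4 s.f., 397 → 3 s.f.; limit is 2.
Rounded to 2 significant figures: 0.014.

0.014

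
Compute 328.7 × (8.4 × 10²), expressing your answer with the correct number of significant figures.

328.7 × (8.4 × 10²) = 276108
Multiplication/division keeps the fewest significant figures: 328.7 → 4 s.f., 8.4 × 10² → 2 s.f.; limit is 2.
Rounded to 2 significant figures: 2.8 × 10⁵.

2.8 × 10⁵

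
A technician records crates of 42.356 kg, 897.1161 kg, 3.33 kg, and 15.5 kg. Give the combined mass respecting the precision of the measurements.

42.356 kg + 897.1161 kg + 3.33 kg + 15.5 kg = 958.3021 kg.
Addition/subtraction keeps the fewest decimal places: 42.356 → 3 decimal places, 897.1161 → 4 decimal places, 3.33 → 2 decimal places, 15.5 → 1 decimal place; limit is 1.
Rounded to 1 decimal place: 958.3 kg.

958.3 kg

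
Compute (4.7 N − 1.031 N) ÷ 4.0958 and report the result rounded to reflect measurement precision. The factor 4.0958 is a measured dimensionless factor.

9.0 × 10^-1 N

4.7 N − 1.031 N = 3.669 N; the difference is limited to 1 decimal place (2 s.f.).
Carrying full precision, 3.669 ÷ 4.0958 = 0.895795693149… N; 4.0958 has 5 s.f., so the result keeps min(2, 5) = 2 s.f.
Rounded to 2 significant figures: 9.0 × 10^-1 N.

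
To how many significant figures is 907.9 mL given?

907.9: zeros between nonzero digits are significant.

4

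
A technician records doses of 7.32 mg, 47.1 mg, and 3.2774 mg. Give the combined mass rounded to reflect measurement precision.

7.32 mg + 47.1 mg + 3.2774 mg = 57.6974 mg.
Addition/subtraction keeps the fewest decimal places: 7.32 → 2 decimal places, 47.1 → 1 decimal place, 3.2774 → 4 decimal places; limit is 1.
Rounded to 1 decimal place: 57.7 mg.

57.7 mg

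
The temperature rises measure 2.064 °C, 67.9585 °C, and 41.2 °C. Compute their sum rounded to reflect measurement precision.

2.064 °C + 67.9585 °C + 41.2 °C = 111.2225 °C.
Addition/subtraction keeps the fewest decimal places: 2.064 → 3 decimal places, 67.9585 → 4 decimal places, 41.2 → 1 decimal place; limit is 1.
Rounded to 1 decimal place: 111.2 °C.

111.2 °C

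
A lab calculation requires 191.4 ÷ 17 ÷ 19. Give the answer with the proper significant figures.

0.59

191.4 ÷ 17 ÷ 19 = 0.592569659443…
Multiplication/division keeps the fewest significant figures: 191.4 → 4 s.f., 17 → 2 s.f., 19 → 2 s.f.; limit is 2.
Rounded to 2 significant figures: 0.59.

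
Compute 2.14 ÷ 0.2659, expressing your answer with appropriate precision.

2.14 ÷ 0.2659 = 8.04813839789…
Multiplication/division keeps the fewest significant figures: 2.14 → 3 s.f., 0.2659 → 4 s.f.; limit is 3.
Rounded to 3 significant figures: 8.05.

8.05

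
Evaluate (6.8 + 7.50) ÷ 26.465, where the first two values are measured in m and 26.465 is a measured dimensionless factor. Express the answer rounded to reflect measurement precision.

6.8 m + 7.50 m = 14.30 m; the sum is limited to 1 decimal place (3 s.f.).
Carrying full precision, 14.30 ÷ 26.465 = 0.540336293217… m; 26.465 has 5 s.f., so the result keeps min(3, 5) = 3 s.f.
Rounded to 3 significant figures: 0.540 m.

0.540 m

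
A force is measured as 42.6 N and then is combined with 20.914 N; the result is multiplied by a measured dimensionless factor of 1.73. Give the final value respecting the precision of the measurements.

110. N

42.6 N + 20.914 N = 63.514 N; the sum is limited to 1 decimal place (3 s.f.).
Carrying full precision, 63.514 × 1.73 = 109.87922 N; 1.73 has 3 s.f., so the result keeps min(3, 3) = 3 s.f.
Rounded to 3 significant figures: 110. N.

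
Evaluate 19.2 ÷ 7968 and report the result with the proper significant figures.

0.00241

19.2 ÷ 7968 = 0.00240963855422…
Multiplication/division keeps the fewest significant figures: 19.2 → 3 s.f., 7968 → 4 s.f.; limit is 3.
Rounded to 3 significant figures: 0.00241.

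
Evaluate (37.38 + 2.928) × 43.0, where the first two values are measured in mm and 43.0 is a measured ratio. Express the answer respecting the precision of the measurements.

37.38 mm + 2.928 mm = 40.308 mm; the sum is limited to 2 decimal places (4 s.f.).
Carrying full precision, 40.308 × 43.0 = 1733.244 mm; 43.0 has 3 s.f., so the result keeps min(4, 3) = 3 s.f.
Rounded to 3 significant figures: 1.73 × 10^3 mm.

1.73 × 10^3 mm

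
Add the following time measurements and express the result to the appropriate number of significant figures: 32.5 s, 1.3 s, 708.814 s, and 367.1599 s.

1109.8 s

32.5 s + 1.3 s + 708.814 s + 367.1599 s = 1109.7739 s.
Addition/subtraction keeps the fewest decimal places: 32.5 → 1 decimal place, 1.3 → 1 decimal place, 708.814 → 3 decimal places, 367.1599 → 4 decimal places; limit is 1.
Rounded to 1 decimal place: 1109.8 s.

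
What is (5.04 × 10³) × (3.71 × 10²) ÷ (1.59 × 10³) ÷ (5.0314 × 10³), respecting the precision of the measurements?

(5.04 × 10³) × (3.71 × 10²) ÷ (1.59 × 10³) ÷ (5.0314 × 10³) = 0.233732162022…
Multiplication/division keeps the fewest significant figures: 5.04 × 10³ → 3 s.f., 3.71 × 10² → 3 s.f., 1.59 × 10³ → 3 s.f., 5.0314 × 10³ → 5 s.f.; limit is 3.
Rounded to 3 significant figures: 0.234.

0.234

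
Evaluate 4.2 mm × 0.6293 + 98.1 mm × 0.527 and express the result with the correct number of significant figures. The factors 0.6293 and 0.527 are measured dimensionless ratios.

54.3 mm

4.2 × 0.6293 = 2.64306 → 2.6 mm (2 s.f., last digit at the 10^-1 place).
98.1 × 0.527 = 51.6987 → 51.7 mm (3 s.f., last digit at the 10^-1 place).
Sum: 54.34176 mm; keep the coarser place, 10^-1.
Result: 54.3 mm.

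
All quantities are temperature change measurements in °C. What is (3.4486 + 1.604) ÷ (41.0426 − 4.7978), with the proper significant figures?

1.394 × 10^-1

3.4486 + 1.604 = 5.0526, limited to 3 d.p. → 4 s.f.; 41.0426 − 4.7978 = 36.2448, limited to 4 d.p. → 6 s.f.
Carrying full precision, 5.0526 ÷ 36.2448 = 0.139402065952…; keep min(4, 6) = 4 s.f.
Rounded to 4 significant figures: 1.394 × 10^-1.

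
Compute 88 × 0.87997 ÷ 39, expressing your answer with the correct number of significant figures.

88 × 0.87997 ÷ 39 = 1.98557333333…
Multiplication/division keeps the fewest significant figures: 88 → 2 s.f., 0.87997 → 5 s.f., 39 → 2 s.f.; limit is 2.
Rounded to 2 significant figures: 2.0.

2.0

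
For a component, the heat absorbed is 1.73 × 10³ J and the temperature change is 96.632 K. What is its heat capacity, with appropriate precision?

17.9 J/K

heat capacity = 1.73 × 10³ J ÷ 96.632 K = 17.9029721003… J/K.
1.73 × 10³ has 3 significant figures; 96.632 has 5.
Division/multiplication keeps the fewest: 3 significant figures.
Rounded: 17.9 J/K.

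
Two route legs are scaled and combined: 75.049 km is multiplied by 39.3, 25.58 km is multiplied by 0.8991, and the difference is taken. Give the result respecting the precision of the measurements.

2.93 × 10^3 km

75.049 × 39.3 = 2949.4257 → 2.95 × 10^3 km (3 s.f., last digit at the 10^1 place).
25.58 × 0.8991 = 22.998978 → 23.00 km (4 s.f., last digit at the 10^-2 place).
Difference: 2926.426722 km; keep the coarser place, 10^1.
Result: 2.93 × 10^3 km.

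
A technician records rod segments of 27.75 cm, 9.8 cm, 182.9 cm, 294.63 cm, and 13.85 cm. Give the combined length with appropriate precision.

528.9 cm

27.75 cm + 9.8 cm + 182.9 cm + 294.63 cm + 13.85 cm = 528.93 cm.
Addition/subtraction keeps the fewest decimal places: 27.75 → 2 decimal places, 9.8 → 1 decimal place, 182.9 → 1 decimal place, 294.63 → 2 decimal places, 13.85 → 2 decimal places; limit is 1.
Rounded to 1 decimal place: 528.9 cm.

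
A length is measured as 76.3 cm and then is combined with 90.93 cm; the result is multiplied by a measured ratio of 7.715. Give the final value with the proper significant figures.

76.3 cm + 90.93 cm = 167.23 cm; the sum is limited to 1 decimal place (4 s.f.).
Carrying full precision, 167.23 × 7.715 = 1290.17945 cm; 7.715 has 4 s.f., so the result keeps min(4, 4) = 4 s.f.
Rounded to 4 significant figures: 1.290 × 10³ cm.

1.290 × 10³ cm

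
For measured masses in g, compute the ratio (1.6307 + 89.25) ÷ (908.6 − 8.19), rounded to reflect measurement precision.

1.6307 + 89.25 = 90.8807, limited to 2 d.p. → 4 s.f.; 908.6 − 8.19 = 900.41, limited to 1 d.p. → 4 s.f.
Carrying full precision, 90.8807 ÷ 900.41 = 0.10093257516…; keep min(4, 4) = 4 s.f.
Rounded to 4 significant figures: 0.1009.

0.1009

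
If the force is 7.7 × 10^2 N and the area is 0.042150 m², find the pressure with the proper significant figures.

1.8 × 10^4 Pa

pressure = 7.7 × 10^2 N ÷ 0.042150 m² = 18268.0901542… Pa.
7.7 × 10^2 has 2 significant figures; 0.042150 has 5.
Division/multiplication keeps the fewest: 2 significant figures.
Rounded: 1.8 × 10^4 Pa.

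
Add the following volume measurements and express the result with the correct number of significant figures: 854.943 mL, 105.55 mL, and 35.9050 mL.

854.943 mL + 105.55 mL + 35.9050 mL = 996.3980 mL.
Addition/subtraction keeps the fewest decimal places: 854.943 → 3 decimal places, 105.55 → 2 decimal places, 35.9050 → 4 decimal places; limit is 2.
Rounded to 2 decimal places: 996.40 mL.

996.40 mL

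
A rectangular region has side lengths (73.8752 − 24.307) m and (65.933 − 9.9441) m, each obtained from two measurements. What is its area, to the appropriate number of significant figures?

73.8752 − 24.307 = 49.5682, limited to 3 d.p. → 5 s.f.; 65.933 − 9.9441 = 55.9889, limited to 3 d.p. → 5 s.f.
Carrying full precision, 49.5682 × 55.9889 = 2775.26899298; keep min(5, 5) = 5 s.f.
Rounded to 5 significant figures: 2.7753 × 10³ m².

2.7753 × 10³ m²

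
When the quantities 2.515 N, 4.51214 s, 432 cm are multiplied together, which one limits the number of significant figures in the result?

432 cm

2.515 N → 4 s.f.; 4.51214 s → 6 s.f.; 432 cm → 3 s.f.
The fewest is 3 significant figures, from 432 cm.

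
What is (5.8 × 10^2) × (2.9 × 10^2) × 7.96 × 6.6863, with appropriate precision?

(5.8 × 10^2) × (2.9 × 10^2) × 7.96 × 6.6863 = 8952099.8536
Multiplication/division keeps the fewest significant figures: 5.8 × 10^2 → 2 s.f., 2.9 × 10^2 → 2 s.f., 7.96 → 3 s.f., 6.6863 → 5 s.f.; limit is 2.
Rounded to 2 significant figures: 9.0 × 10^6.

9.0 × 10^6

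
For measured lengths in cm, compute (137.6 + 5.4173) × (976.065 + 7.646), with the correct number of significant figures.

137.6 + 5.4173 = 143.0173, limited to 1 d.p. → 4 s.f.; 976.065 + 7.646 = 983.711, limited to 3 d.p. → 6 s.f.
Carrying full precision, 143.0173 × 983.711 = 140687.6912…; keep min(4, 6) = 4 s.f.
Rounded to 4 significant figures: 1.407 × 10⁵ cm².

1.407 × 10⁵ cm²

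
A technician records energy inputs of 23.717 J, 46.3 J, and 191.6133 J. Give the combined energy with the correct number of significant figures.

23.717 J + 46.3 J + 191.6133 J = 261.6303 J.
Addition/subtraction keeps the fewest decimal places: 23.717 → 3 decimal places, 46.3 → 1 decimal place, 191.6133 → 4 decimal places; limit is 1.
Rounded to 1 decimal place: 261.6 J.

261.6 J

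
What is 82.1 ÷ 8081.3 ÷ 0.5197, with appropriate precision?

1.95 × 10⁻²

82.1 ÷ 8081.3 ÷ 0.5197 = 0.019548309708…
Multiplication/division keeps the fewest significant figures: 82.1 → 3 s.f., 8081.3 → 5 s.f., 0.5197 → 4 s.f.; limit is 3.
Rounded to 3 significant figures: 1.95 × 10⁻².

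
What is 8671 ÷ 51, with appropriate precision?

8671 ÷ 51 = 170.019607843…
Multiplication/division keeps the fewest significant figures: 8671 → 4 s.f., 51 → 2 s.f.; limit is 2.
Rounded to 2 significant figures: 1.7 × 10^2.

1.7 × 10^2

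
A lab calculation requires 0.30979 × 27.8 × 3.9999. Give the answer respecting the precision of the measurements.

0.30979 × 27.8 × 3.9999 = 34.4477867838
Multiplication/division keeps the fewest significant figures: 0.30979 → 5 s.f., 27.8 → 3 s.f., 3.9999 → 5 s.f.; limit is 3.
Rounded to 3 significant figures: 34.4.

34.4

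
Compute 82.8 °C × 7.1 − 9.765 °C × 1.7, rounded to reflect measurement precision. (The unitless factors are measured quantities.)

5.7 × 10^2 °C

82.8 × 7.1 = 587.88 → 5.9 × 10^2 °C (2 s.f., last digit at the 10^1 place).
9.765 × 1.7 = 16.6005 → 17 °C (2 s.f., last digit at the 10^0 place).
Difference: 571.2795 °C; keep the coarser place, 10^1.
Result: 5.7 × 10^2 °C.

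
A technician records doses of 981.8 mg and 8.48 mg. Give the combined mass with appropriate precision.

981.8 mg + 8.48 mg = 990.28 mg.
Addition/subtraction keeps the fewest decimal places: 981.8 → 1 decimal place, 8.48 → 2 decimal places; limit is 1.
Rounded to 1 decimal place: 990.3 mg.

990.3 mg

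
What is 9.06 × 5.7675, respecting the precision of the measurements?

52.3

9.06 × 5.7675 = 52.25355
Multiplication/division keeps the fewest significant figures: 9.06 → 3 s.f., 5.7675 → 5 s.f.; limit is 3.
Rounded to 3 significant figures: 52.3.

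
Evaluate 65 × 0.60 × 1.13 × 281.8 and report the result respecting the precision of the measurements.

1.2 × 10⁴

65 × 0.60 × 1.13 × 281.8 = 12418.926
Multiplication/division keeps the fewest significant figures: 65 → 2 s.f., 0.60 → 2 s.f., 1.13 → 3 s.f., 281.8 → 4 s.f.; limit is 2.
Rounded to 2 significant figures: 1.2 × 10⁴.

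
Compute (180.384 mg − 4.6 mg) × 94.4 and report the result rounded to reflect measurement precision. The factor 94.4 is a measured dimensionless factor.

1.66 × 10^4 mg

180.384 mg − 4.6 mg = 175.784 mg; the difference is limited to 1 decimal place (4 s.f.).
Carrying full precision, 175.784 × 94.4 = 16594.0096 mg; 94.4 has 3 s.f., so the result keeps min(4, 3) = 3 s.f.
Rounded to 3 significant figures: 1.66 × 10^4 mg.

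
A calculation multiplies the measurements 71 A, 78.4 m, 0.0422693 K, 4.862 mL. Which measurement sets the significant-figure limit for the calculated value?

71 A

71 A → 2 s.f.; 78.4 m → 3 s.f.; 0.0422693 K → 6 s.f.; 4.862 mL → 4 s.f.
The fewest is 2 significant figures, from 71 A.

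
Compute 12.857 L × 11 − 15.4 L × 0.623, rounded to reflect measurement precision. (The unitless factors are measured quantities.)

12.857 × 11 = 141.427 → 1.4 × 10^2 L (2 s.f., last digit at the 10^1 place).
15.4 × 0.623 = 9.5942 → 9.59 L (3 s.f., last digit at the 10^-2 place).
Difference: 131.8328 L; keep the coarser place, 10^1.
Result: 1.3 × 10^2 L.

1.3 × 10^2 L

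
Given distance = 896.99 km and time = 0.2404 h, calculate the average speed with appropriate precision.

3731 km/h

average speed = 896.99 km ÷ 0.2404 h = 3731.23960067… km/h.
896.99 has 5 significant figures; 0.2404 has 4.
Division/multiplication keeps the fewest: 4 significant figures.
Rounded: 3731 km/h.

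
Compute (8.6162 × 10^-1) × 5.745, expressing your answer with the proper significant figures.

(8.6162 × 10^-1) × 5.745 = 4.9500069
Multiplication/division keeps the fewest significant figures: 8.6162 × 10^-1 → 5 s.f., 5.745 → 4 s.f.; limit is 4.
Rounded to 4 significant figures: 4.950.

4.950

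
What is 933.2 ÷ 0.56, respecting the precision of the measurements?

933.2 ÷ 0.56 = 1666.42857143…
Multiplication/division keeps the fewest significant figures: 933.2 → 4 s.f., 0.56 → 2 s.f.; limit is 2.
Rounded to 2 significant figures: 1.7 × 10³.

1.7 × 10³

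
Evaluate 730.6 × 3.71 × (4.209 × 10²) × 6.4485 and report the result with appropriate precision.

730.6 × 3.71 × (4.209 × 10²) × 6.4485 = 7356838.24684…
Multiplication/division keeps the fewest significant figures: 730.6 → 4 s.f., 3.71 → 3 s.f., 4.209 × 10² → 4 s.f., 6.4485 → 5 s.f.; limit is 3.
Rounded to 3 significant figures: 7.36 × 10⁶.

7.36 × 10⁶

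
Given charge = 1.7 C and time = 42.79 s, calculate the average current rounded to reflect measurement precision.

0.040 A

average current = 1.7 C ÷ 42.79 s = 0.0397289086235… A.
1.7 has 2 significant figures; 42.79 has 4.
Division/multiplication keeps the fewest: 2 significant figures.
Rounded: 0.040 A.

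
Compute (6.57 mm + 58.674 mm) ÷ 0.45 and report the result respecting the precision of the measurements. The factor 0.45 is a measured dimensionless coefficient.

1.4 × 10² mm

6.57 mm + 58.674 mm = 65.244 mm; the sum is limited to 2 decimal places (4 s.f.).
Carrying full precision, 65.244 ÷ 0.45 = 144.986666667… mm; 0.45 has 2 s.f., so the result keeps min(4, 2) = 2 s.f.
Rounded to 2 significant figures: 1.4 × 10² mm.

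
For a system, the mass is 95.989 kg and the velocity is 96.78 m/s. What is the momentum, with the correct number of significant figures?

9290. kg·m/s

momentum = 95.989 kg × 96.78 m/s = 9289.81542 kg·m/s.
95.989 has 5 significant figures; 96.78 has 4.
Division/multiplication keeps the fewest: 4 significant figures.
Rounded: 9290. kg·m/s.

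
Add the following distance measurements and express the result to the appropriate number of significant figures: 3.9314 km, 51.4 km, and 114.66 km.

170.0 km

3.9314 km + 51.4 km + 114.66 km = 169.9914 km.
Addition/subtraction keeps the fewest decimal places: 3.9314 → 4 decimal places, 51.4 → 1 decimal place, 114.66 → 2 decimal places; limit is 1.
Rounded to 1 decimal place: 170.0 km.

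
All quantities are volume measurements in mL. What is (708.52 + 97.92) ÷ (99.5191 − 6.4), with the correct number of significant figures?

8.66

708.52 + 97.92 = 806.44, limited to 2 d.p. → 5 s.f.; 99.5191 − 6.4 = 93.1191, limited to 1 d.p. → 3 s.f.
Carrying full precision, 806.44 ÷ 93.1191 = 8.66030706912…; keep min(5, 3) = 3 s.f.
Rounded to 3 significant figures: 8.66.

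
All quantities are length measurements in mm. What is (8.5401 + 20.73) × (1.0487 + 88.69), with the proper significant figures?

2.627 × 10^3 mm²

8.5401 + 20.73 = 29.2701, limited to 2 d.p. → 4 s.f.; 1.0487 + 88.69 = 89.7387, limited to 2 d.p. → 4 s.f.
Carrying full precision, 29.2701 × 89.7387 = 2626.66072287; keep min(4, 4) = 4 s.f.
Rounded to 4 significant figures: 2.627 × 10^3 mm².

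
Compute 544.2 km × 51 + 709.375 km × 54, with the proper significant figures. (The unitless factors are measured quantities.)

6.6 × 10⁴ km

544.2 × 51 = 27754.2 → 2.8 × 10⁴ km (2 s.f., last digit at the 10^3 place).
709.375 × 54 = 38306.25 → 3.8 × 10⁴ km (2 s.f., last digit at the 10^3 place).
Sum: 66060.45 km; keep the coarser place, 10^3.
Result: 6.6 × 10⁴ km.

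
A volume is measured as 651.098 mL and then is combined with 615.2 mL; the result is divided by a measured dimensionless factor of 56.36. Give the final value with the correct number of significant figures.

22.47 mL

651.098 mL + 615.2 mL = 1266.298 mL; the sum is limited to 1 decimal place (5 s.f.).
Carrying full precision, 1266.298 ÷ 56.36 = 22.4680269695… mL; 56.36 has 4 s.f., so the result keeps min(5, 4) = 4 s.f.
Rounded to 4 significant figures: 22.47 mL.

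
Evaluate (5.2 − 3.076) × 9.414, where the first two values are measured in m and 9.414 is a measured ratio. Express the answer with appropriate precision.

5.2 m − 3.076 m = 2.124 m; the difference is limited to 1 decimal place (2 s.f.).
Carrying full precision, 2.124 × 9.414 = 19.995336 m; 9.414 has 4 s.f., so the result keeps min(2, 4) = 2 s.f.
Rounded to 2 significant figures: 20. m.

20. m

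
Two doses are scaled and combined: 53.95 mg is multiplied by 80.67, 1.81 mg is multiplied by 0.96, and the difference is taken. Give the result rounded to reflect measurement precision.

4350. mg

53.95 × 80.67 = 4352.1465 → 4352 mg (4 s.f., last digit at the 10^0 place).
1.81 × 0.96 = 1.7376 → 1.7 mg (2 s.f., last digit at the 10^-1 place).
Difference: 4350.4089 mg; keep the coarser place, 10^0.
Result: 4350. mg.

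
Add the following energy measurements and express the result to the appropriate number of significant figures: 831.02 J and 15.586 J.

846.61 J

831.02 J + 15.586 J = 846.606 J.
Addition/subtraction keeps the fewest decimal places: 831.02 → 2 decimal places, 15.586 → 3 decimal places; limit is 2.
Rounded to 2 decimal places: 846.61 J.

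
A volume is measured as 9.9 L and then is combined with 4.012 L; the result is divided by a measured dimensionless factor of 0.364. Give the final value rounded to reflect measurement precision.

9.9 L + 4.012 L = 13.912 L; the sum is limited to 1 decimal place (3 s.f.).
Carrying full precision, 13.912 ÷ 0.364 = 38.2197802198… L; 0.364 has 3 s.f., so the result keeps min(3, 3) = 3 s.f.
Rounded to 3 significant figures: 38.2 L.

38.2 L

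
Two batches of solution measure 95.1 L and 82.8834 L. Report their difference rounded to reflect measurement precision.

95.1 L − 82.8834 L = 12.2166 L.
Addition/subtraction keeps the fewest decimal places: 95.1 → 1 decimal place, 82.8834 → 4 decimal places; limit is 1.
Rounded to 1 decimal place: 12.2 L.

12.2 L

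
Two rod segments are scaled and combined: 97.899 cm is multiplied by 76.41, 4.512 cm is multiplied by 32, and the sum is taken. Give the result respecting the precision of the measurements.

97.899 × 76.41 = 7480.46259 → 7.480 × 10³ cm (4 s.f., last digit at the 10^0 place).
4.512 × 32 = 144.384 → 1.4 × 10² cm (2 s.f., last digit at the 10^1 place).
Sum: 7624.84659 cm; keep the coarser place, 10^1.
Result: 7.62 × 10³ cm.

7.62 × 10³ cm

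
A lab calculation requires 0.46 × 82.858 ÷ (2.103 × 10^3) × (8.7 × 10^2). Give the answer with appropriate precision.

0.46 × 82.858 ÷ (2.103 × 10^3) × (8.7 × 10^2) = 15.7678419401…
Multiplication/division keeps the fewest significant figures: 0.46 → 2 s.f., 82.858 → 5 s.f., 2.103 × 10^3 → 4 s.f., 8.7 × 10^2 → 2 s.f.; limit is 2.
Rounded to 2 significant figures: 16.

16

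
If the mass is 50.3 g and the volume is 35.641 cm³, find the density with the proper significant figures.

density = 50.3 g ÷ 35.641 cm³ = 1.41129597935… g/cm³.
50.3 has 3 significant figures; 35.641 has 5.
Division/multiplication keeps the fewest: 3 significant figures.
Rounded: 1.41 g/cm³.

1.41 g/cm³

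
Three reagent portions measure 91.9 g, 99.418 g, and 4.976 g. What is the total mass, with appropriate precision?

91.9 g + 99.418 g + 4.976 g = 196.294 g.
Addition/subtraction keeps the fewest decimal places: 91.9 → 1 decimal place, 99.418 → 3 decimal places, 4.976 → 3 decimal places; limit is 1.
Rounded to 1 decimal place: 196.3 g.

196.3 g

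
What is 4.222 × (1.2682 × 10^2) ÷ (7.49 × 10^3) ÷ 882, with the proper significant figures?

4.222 × (1.2682 × 10^2) ÷ (7.49 × 10^3) ÷ 882 = 0.0000810504769776…
Multiplication/division keeps the fewest significant figures: 4.222 → 4 s.f., 1.2682 × 10^2 → 5 s.f., 7.49 × 10^3 → 3 s.f., 882 → 3 s.f.; limit is 3.
Rounded to 3 significant figures: 8.11 × 10^-5.

8.11 × 10^-5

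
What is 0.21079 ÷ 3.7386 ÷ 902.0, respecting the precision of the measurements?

0.21079 ÷ 3.7386 ÷ 902.0 = 0.0000625078360907…
Multiplication/division keeps the fewest significant figures: 0.21079 → 5 s.f., 3.7386 → 5 s.f., 902.0 → 4 s.f.; limit is 4.
Rounded to 4 significant figures: 6.251 × 10^-5.

6.251 × 10^-5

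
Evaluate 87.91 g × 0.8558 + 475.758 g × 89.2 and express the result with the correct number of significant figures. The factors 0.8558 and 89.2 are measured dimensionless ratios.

4.25 × 10⁴ g

87.91 × 0.8558 = 75.233378 → 75.23 g (4 s.f., last digit at the 10^-2 place).
475.758 × 89.2 = 42437.6136 → 4.24 × 10⁴ g (3 s.f., last digit at the 10^2 place).
Sum: 42512.846978 g; keep the coarser place, 10^2.
Result: 4.25 × 10⁴ g.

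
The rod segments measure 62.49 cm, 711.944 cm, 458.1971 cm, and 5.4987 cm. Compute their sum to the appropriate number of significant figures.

62.49 cm + 711.944 cm + 458.1971 cm + 5.4987 cm = 1238.1298 cm.
Addition/subtraction keeps the fewest decimal places: 62.49 → 2 decimal places, 711.944 → 3 decimal places, 458.1971 → 4 decimal places, 5.4987 → 4 decimal places; limit is 2.
Rounded to 2 decimal places: 1.23813 × 10^3 cm.

1.23813 × 10^3 cm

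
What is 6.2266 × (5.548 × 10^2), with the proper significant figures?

6.2266 × (5.548 × 10^2) = 3454.51768
Multiplication/division keeps the fewest significant figures: 6.2266 → 5 s.f., 5.548 × 10^2 → 4 s.f.; limit is 4.
Rounded to 4 significant figures: 3455.

3455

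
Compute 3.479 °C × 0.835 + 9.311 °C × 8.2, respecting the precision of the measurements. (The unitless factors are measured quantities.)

3.479 × 0.835 = 2.904965 → 2.90 °C (3 s.f., last digit at the 10^-2 place).
9.311 × 8.2 = 76.3502 → 76 °C (2 s.f., last digit at the 10^0 place).
Sum: 79.255165 °C; keep the coarser place, 10^0.
Result: 79 °C.

79 °C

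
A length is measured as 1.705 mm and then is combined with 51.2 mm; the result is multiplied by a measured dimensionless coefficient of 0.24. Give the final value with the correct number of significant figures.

13 mm

1.705 mm + 51.2 mm = 52.905 mm; the sum is limited to 1 decimal place (3 s.f.).
Carrying full precision, 52.905 × 0.24 = 12.6972 mm; 0.24 has 2 s.f., so the result keeps min(3, 2) = 2 s.f.
Rounded to 2 significant figures: 13 mm.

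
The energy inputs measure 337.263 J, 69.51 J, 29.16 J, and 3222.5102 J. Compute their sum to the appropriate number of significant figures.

337.263 J + 69.51 J + 29.16 J + 3222.5102 J = 3658.4432 J.
Addition/subtraction keeps the fewest decimal places: 337.263 → 3 decimal places, 69.51 → 2 decimal places, 29.16 → 2 decimal places, 3222.5102 → 4 decimal places; limit is 2.
Rounded to 2 decimal places: 3658.44 J.

3658.44 J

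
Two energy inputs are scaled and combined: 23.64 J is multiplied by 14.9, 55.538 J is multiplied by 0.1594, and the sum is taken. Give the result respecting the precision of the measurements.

361 J

23.64 × 14.9 = 352.236 → 352 J (3 s.f., last digit at the 10^0 place).
55.538 × 0.1594 = 8.8527572 → 8.853 J (4 s.f., last digit at the 10^-3 place).
Sum: 361.0887572 J; keep the coarser place, 10^0.
Result: 361 J.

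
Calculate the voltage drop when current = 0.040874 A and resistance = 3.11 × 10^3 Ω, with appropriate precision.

voltage drop = 0.040874 A × 3.11 × 10^3 Ω = 127.11814 V.
0.040874 has 5 significant figures; 3.11 × 10^3 has 3.
Division/multiplication keeps the fewest: 3 significant figures.
Rounded: 127 V.

127 V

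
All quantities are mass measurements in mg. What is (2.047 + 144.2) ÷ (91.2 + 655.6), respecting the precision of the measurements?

0.1958

2.047 + 144.2 = 146.247, limited to 1 d.p. → 4 s.f.; 91.2 + 655.6 = 746.8, limited to 1 d.p. → 4 s.f.
Carrying full precision, 146.247 ÷ 746.8 = 0.195831547938…; keep min(4, 4) = 4 s.f.
Rounded to 4 significant figures: 0.1958.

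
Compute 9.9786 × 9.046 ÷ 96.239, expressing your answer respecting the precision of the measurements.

9.9786 × 9.046 ÷ 96.239 = 0.937940082503…
Multiplication/division keeps the fewest significant figures: 9.9786 → 5 s.f., 9.046 → 4 s.f., 96.239 → 5 s.f.; limit is 4.
Rounded to 4 significant figures: 0.9379.

0.9379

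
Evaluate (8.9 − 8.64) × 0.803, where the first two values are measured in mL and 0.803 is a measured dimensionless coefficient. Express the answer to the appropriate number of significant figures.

0.2 mL

8.9 mL − 8.64 mL = 0.26 mL; the difference is limited to 1 decimal place (1 s.f.).
Carrying full precision, 0.26 × 0.803 = 0.20878 mL; 0.803 has 3 s.f., so the result keeps min(1, 3) = 1 s.f.
Rounded to 1 significant figure: 0.2 mL.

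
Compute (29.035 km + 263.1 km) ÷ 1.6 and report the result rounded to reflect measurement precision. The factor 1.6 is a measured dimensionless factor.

29.035 km + 263.1 km = 292.135 km; the sum is limited to 1 decimal place (4 s.f.).
Carrying full precision, 292.135 ÷ 1.6 = 182.584375 km; 1.6 has 2 s.f., so the result keeps min(4, 2) = 2 s.f.
Rounded to 2 significant figures: 1.8 × 10^2 km.

1.8 × 10^2 km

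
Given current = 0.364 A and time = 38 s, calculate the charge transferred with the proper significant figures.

14 C

charge transferred = 0.364 A × 38 s = 13.832 C.
0.364 has 3 significant figures; 38 has 2.
Division/multiplication keeps the fewest: 2 significant figures.
Rounded: 14 C.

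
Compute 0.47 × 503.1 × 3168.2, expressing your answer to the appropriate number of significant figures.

0.47 × 503.1 × 3168.2 = 749143.0674
Multiplication/division keeps the fewest significant figures: 0.47 → 2 s.f., 503.1 → 4 s.f., 3168.2 → 5 s.f.; limit is 2.
Rounded to 2 significant figures: 7.5 × 10⁵.

7.5 × 10⁵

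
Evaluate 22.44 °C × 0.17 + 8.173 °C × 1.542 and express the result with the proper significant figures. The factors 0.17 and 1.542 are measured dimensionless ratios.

22.44 × 0.17 = 3.8148 → 3.8 °C (2 s.f., last digit at the 10^-1 place).
8.173 × 1.542 = 12.602766 → 12.60 °C (4 s.f., last digit at the 10^-2 place).
Sum: 16.417566 °C; keep the coarser place, 10^-1.
Result: 16.4 °C.

16.4 °C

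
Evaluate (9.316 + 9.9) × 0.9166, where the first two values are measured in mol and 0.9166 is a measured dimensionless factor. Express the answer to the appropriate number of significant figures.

9.316 mol + 9.9 mol = 19.216 mol; the sum is limited to 1 decimal place (3 s.f.).
Carrying full precision, 19.216 × 0.9166 = 17.6133856 mol; 0.9166 has 4 s.f., so the result keeps min(3, 4) = 3 s.f.
Rounded to 3 significant figures: 17.6 mol.

17.6 mol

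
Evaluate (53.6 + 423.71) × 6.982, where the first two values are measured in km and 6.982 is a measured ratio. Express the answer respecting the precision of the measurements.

3333 km

53.6 km + 423.71 km = 477.31 km; the sum is limited to 1 decimal place (4 s.f.).
Carrying full precision, 477.31 × 6.982 = 3332.57842 km; 6.982 has 4 s.f., so the result keeps min(4, 4) = 4 s.f.
Rounded to 4 significant figures: 3333 km.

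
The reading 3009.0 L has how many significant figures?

3009.0: trailing zeros after a decimal point are significant; zeros between nonzero digits are significant.

5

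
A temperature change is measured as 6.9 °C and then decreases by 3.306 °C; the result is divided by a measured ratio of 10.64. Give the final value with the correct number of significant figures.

6.9 °C − 3.306 °C = 3.594 °C; the difference is limited to 1 decimal place (2 s.f.).
Carrying full precision, 3.594 ÷ 10.64 = 0.337781954887… °C; 10.64 has 4 s.f., so the result keeps min(2, 4) = 2 s.f.
Rounded to 2 significant figures: 0.34 °C.

0.34 °C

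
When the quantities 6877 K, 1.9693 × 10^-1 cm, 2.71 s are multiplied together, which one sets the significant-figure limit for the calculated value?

6877 K → 4 s.f.; 1.9693 × 10^-1 cm → 5 s.f.; 2.71 s → 3 s.f.
The fewest is 3 significant figures, from 2.71 s.

2.71 s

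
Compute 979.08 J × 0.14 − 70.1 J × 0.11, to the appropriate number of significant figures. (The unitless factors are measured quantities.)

979.08 × 0.14 = 137.0712 → 1.4 × 10² J (2 s.f., last digit at the 10^1 place).
70.1 × 0.11 = 7.711 → 7.7 J (2 s.f., last digit at the 10^-1 place).
Difference: 129.3602 J; keep the coarser place, 10^1.
Result: 1.3 × 10² J.

1.3 × 10² J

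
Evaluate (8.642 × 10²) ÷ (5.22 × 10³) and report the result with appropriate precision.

(8.642 × 10²) ÷ (5.22 × 10³) = 0.165555555556…
Multiplication/division keeps the fewest significant figures: 8.642 × 10² → 4 s.f., 5.22 × 10³ → 3 s.f.; limit is 3.
Rounded to 3 significant figures: 0.166.

0.166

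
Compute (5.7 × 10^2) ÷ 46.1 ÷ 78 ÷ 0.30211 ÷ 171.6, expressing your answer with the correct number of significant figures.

0.0031

(5.7 × 10^2) ÷ 46.1 ÷ 78 ÷ 0.30211 ÷ 171.6 = 0.00305771457371…
Multiplication/division keeps the fewest significant figures: 5.7 × 10^2 → 2 s.f., 46.1 → 3 s.f., 78 → 2 s.f., 0.30211 → 5 s.f., 171.6 → 4 s.f.; limit is 2.
Rounded to 2 significant figures: 0.0031.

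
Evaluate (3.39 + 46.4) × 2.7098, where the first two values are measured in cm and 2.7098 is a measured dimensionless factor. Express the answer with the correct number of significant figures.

3.39 cm + 46.4 cm = 49.79 cm; the sum is limited to 1 decimal place (3 s.f.).
Carrying full precision, 49.79 × 2.7098 = 134.920942 cm; 2.7098 has 5 s.f., so the result keeps min(3, 5) = 3 s.f.
Rounded to 3 significant figures: 135 cm.

135 cm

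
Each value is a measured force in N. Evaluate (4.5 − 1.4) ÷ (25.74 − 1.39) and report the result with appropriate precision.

4.5 − 1.4 = 3.1, limited to 1 d.p. → 2 s.f.; 25.74 − 1.39 = 24.35, limited to 2 d.p. → 4 s.f.
Carrying full precision, 3.1 ÷ 24.35 = 0.127310061602…; keep min(2, 4) = 2 s.f.
Rounded to 2 significant figures: 1.3 × 10^-1.

1.3 × 10^-1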